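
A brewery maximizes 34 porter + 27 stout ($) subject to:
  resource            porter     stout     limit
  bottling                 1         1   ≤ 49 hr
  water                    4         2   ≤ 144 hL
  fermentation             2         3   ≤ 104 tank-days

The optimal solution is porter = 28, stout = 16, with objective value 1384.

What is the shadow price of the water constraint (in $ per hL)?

Check each constraint at x*: bottling 44/49 (slack 5); water 144/144 (tight); fermentation 104/104 (tight).
Since bottling is not tight, its dual is 0.
From A_Bᵀ y = c: 4·y_water + 2·y_fermentation = 34; 2·y_water + 3·y_fermentation = 27.
This yields shadow prices y_water = 6, y_fermentation = 5.
Shadow price of water = 6.

6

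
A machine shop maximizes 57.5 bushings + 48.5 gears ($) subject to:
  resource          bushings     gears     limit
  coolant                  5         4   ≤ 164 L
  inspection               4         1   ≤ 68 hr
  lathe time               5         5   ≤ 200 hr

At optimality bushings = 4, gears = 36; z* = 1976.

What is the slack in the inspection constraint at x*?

inspection used = 4·4 + 1·36 = 52; slack = 68 − 52 = 16.

16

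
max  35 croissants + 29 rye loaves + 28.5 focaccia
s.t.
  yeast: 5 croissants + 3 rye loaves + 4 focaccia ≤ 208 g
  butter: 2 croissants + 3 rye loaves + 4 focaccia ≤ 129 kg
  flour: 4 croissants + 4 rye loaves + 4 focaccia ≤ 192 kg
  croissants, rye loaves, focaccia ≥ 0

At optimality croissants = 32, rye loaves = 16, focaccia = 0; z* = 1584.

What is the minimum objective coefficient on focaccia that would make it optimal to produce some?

At the optimum: yeast uses 208 of 208 (binding); butter uses 112 of 129 (slack = 17); flour uses 192 of 192 (binding).
Slack constraints have shadow price 0 (complementary slackness).
Dual feasibility on the basic columns requires 5·y_yeast + 4·y_flour = 35, 3·y_yeast + 4·y_flour = 29.
Solving: y_yeast = 3, y_flour = 5.
focaccia enters the basis when its profit ≥ yᵀa₃ = 3·4 + 5·4 = 32.

32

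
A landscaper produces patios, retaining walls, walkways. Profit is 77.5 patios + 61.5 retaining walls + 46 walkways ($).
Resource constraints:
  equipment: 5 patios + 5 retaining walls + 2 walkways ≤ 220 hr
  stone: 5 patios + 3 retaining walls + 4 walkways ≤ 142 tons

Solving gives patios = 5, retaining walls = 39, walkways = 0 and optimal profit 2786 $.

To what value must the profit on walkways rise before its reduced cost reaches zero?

47

Both equipment and stone are binding at x*.
The binding rows give the dual system: 5·y_equipment + 5·y_stone = 77.5 and 5·y_equipment + 3·y_stone = 61.5.
→ y_equipment = 7.5 and y_stone = 8.
walkways enters the basis when its profit ≥ yᵀa₃ = 7.5·2 + 8·4 = 47.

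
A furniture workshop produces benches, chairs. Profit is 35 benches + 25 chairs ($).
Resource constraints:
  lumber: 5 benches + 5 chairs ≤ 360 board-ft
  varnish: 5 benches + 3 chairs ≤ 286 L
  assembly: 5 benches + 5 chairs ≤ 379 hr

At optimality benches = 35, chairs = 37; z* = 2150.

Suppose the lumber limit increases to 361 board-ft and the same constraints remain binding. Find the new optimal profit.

2152

Check each constraint at x*: lumber 360/360 (tight); varnish 286/286 (tight); assembly 360/379 (slack 19).
By complementary slackness, y = 0 for the non-binding constraint.
From A_Bᵀ y = c: 5·y_lumber + 5·y_varnish = 35; 5·y_lumber + 3·y_varnish = 25.
→ y_lumber = 2 and y_varnish = 5.
Δz = y_lumber·Δb = 2 × (1) = 2, so new z* = 2150 + 2 = 2152.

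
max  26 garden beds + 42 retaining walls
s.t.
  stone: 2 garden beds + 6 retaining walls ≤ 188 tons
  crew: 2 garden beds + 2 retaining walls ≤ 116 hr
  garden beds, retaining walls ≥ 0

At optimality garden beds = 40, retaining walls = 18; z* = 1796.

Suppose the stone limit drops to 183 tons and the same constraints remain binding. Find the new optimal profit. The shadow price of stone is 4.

Δb = -5, so new z* = 1796 + (4)·(-5) = 1796 − 20 = 1776.

1776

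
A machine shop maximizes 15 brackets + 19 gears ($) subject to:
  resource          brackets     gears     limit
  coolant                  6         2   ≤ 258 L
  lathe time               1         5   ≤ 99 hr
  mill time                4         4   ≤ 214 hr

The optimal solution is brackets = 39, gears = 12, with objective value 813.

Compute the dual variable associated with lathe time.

3

Check each constraint at x*: coolant 258/258 (tight); lathe time 99/99 (tight); mill time 204/214 (slack 10).
Since mill time is not tight, its dual is 0.
From A_Bᵀ y = c: 6·y_coolant + 1·y_lathe time = 15; 2·y_coolant + 5·y_lathe time = 19.
Solving: y_coolant = 2, y_lathe time = 3.
Shadow price of lathe time = 3.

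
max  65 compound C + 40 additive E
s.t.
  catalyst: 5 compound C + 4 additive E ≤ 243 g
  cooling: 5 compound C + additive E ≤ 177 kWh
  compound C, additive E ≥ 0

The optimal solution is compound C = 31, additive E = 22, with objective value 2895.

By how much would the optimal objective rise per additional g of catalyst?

At the optimum: catalyst uses 243 of 243 (binding); cooling uses 177 of 177 (binding).
From A_Bᵀ y = c: 5·y_catalyst + 5·y_cooling = 65; 4·y_catalyst + 1·y_cooling = 40.
→ y_catalyst = 9 and y_cooling = 4.
Shadow price of catalyst = 9.

9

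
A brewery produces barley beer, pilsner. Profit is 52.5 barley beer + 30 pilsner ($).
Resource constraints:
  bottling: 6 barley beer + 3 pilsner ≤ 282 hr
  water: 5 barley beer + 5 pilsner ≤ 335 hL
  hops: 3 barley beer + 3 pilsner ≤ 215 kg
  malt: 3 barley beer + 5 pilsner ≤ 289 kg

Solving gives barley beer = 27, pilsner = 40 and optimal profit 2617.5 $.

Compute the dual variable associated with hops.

Check each constraint at x*: bottling 282/282 (tight); water 335/335 (tight); hops 201/215 (slack 14); malt 281/289 (slack 8).
Since hops, malt are not tight, their duals are 0.
Dual feasibility on the basic columns requires 6·y_bottling + 5·y_water = 52.5, 3·y_bottling + 5·y_water = 30.
This yields shadow prices y_bottling = 7.5, y_water = 1.5.
Shadow price of hops = 0.

0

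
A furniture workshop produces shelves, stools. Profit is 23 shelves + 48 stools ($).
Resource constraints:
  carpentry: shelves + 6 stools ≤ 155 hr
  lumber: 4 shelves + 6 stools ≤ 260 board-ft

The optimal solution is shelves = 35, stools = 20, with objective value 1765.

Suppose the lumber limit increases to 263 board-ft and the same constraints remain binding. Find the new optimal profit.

At the optimum: carpentry uses 155 of 155 (binding); lumber uses 260 of 260 (binding).
The binding rows give the dual system: 1·y_carpentry + 4·y_lumber = 23 and 6·y_carpentry + 6·y_lumber = 48.
This yields shadow prices y_carpentry = 3, y_lumber = 5.
Δz = y_lumber·Δb = 5 × (3) = 15, so new z* = 1765 + 15 = 1780.

1780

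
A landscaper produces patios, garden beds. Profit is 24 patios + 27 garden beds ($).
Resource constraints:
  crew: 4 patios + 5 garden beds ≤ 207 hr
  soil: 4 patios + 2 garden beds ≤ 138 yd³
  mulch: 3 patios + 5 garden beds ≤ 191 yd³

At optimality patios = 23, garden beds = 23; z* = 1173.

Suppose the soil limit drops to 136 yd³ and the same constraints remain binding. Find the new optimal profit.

1171

Check each constraint at x*: crew 207/207 (tight); soil 138/138 (tight); mulch 184/191 (slack 7).
Since mulch is not tight, its dual is 0.
Dual feasibility on the basic columns requires 4·y_crew + 4·y_soil = 24, 5·y_crew + 2·y_soil = 27.
→ y_crew = 5 and y_soil = 1.
Δz = y_soil·Δb = 1 × (-2) = -2, so new z* = 1173 − 2 = 1171.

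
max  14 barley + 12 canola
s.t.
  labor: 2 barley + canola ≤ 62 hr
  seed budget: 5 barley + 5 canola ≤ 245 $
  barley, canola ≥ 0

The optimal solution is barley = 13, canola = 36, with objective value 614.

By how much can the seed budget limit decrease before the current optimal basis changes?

Binding constraints: labor, seed budget. The basis is B = [[2,1],[5,5]] with det 5.
Per unit decrease in seed budget, x* moves by d = (0.2, -0.4).
The basis stays optimal until canola reaches 0; allowable decrease = 90 $.

90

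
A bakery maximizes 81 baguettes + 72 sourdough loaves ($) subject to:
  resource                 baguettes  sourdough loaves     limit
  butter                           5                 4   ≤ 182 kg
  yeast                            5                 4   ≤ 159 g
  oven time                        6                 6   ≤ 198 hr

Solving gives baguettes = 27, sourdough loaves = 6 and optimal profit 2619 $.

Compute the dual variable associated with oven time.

Binding: yeast and oven time. Non-binding: butter (23 unused).
Since butter is not tight, its dual is 0.
Dual feasibility on the basic columns requires 5·y_yeast + 6·y_oven time = 81, 4·y_yeast + 6·y_oven time = 72.
→ y_yeast = 9 and y_oven time = 6.
Shadow price of oven time = 6.

6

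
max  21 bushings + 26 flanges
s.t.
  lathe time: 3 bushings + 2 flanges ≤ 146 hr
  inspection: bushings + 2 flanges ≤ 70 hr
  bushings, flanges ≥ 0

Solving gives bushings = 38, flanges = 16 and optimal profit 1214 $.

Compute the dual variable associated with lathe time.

Both lathe time and inspection are binding at x*.
Dual feasibility on the basic columns requires 3·y_lathe time + 1·y_inspection = 21, 2·y_lathe time + 2·y_inspection = 26.
This yields shadow prices y_lathe time = 4, y_inspection = 9.
Shadow price of lathe time = 4.

4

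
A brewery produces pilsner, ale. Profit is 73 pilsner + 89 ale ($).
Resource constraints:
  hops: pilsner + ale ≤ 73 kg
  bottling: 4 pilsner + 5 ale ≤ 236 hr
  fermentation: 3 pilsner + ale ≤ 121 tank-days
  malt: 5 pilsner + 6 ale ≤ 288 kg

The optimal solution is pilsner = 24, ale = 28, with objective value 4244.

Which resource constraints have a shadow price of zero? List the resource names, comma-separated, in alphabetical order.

fermentation, hops

hops: 52/73 (slack 21)
bottling: 236/236 (binding)
fermentation: 100/121 (slack 21)
malt: 288/288 (binding)
By complementary slackness, a constraint with positive slack has shadow price 0 → fermentation, hops.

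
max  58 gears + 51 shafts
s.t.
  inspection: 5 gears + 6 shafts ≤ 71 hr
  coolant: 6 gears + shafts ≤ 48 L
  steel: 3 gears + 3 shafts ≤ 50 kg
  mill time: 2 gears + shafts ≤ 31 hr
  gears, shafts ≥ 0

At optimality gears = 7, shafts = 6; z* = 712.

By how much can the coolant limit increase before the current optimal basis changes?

Binding constraints: inspection, coolant. The basis is B = [[5,6],[6,1]] with det -31.
Per unit increase in coolant, x* moves by d = (0.1935, -0.1613).
The basis stays optimal until shafts reaches 0; allowable increase = 37.2 L.

37.2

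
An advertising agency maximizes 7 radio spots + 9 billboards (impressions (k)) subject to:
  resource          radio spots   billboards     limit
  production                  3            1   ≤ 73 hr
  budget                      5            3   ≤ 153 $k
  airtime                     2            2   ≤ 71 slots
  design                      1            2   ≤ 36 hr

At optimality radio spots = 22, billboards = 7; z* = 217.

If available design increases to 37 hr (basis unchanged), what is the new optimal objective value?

221

Binding: production and design. Non-binding: budget (22 unused), airtime (13 unused).
By complementary slackness, y = 0 for the non-binding constraints.
Dual feasibility on the basic columns requires 3·y_production + 1·y_design = 7, 1·y_production + 2·y_design = 9.
Solving: y_production = 1, y_design = 4.
Δz = y_design·Δb = 4 × (1) = 4, so new z* = 217 + 4 = 221.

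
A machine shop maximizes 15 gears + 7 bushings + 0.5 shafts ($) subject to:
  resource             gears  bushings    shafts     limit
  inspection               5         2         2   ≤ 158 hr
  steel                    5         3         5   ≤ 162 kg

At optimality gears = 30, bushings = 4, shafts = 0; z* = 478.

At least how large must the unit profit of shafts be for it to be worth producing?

At the optimum: inspection uses 158 of 158 (binding); steel uses 162 of 162 (binding).
Dual feasibility on the basic columns requires 5·y_inspection + 5·y_steel = 15, 2·y_inspection + 3·y_steel = 7.
This yields shadow prices y_inspection = 2, y_steel = 1.
shafts enters the basis when its profit ≥ yᵀa₃ = 2·2 + 1·5 = 9.

9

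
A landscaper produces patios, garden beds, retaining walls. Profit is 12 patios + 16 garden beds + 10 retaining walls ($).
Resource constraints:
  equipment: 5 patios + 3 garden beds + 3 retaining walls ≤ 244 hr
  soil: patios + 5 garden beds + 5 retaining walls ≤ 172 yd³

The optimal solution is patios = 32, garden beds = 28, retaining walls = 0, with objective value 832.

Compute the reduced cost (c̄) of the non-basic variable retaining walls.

Both equipment and soil are binding at x*.
Dual feasibility on the basic columns requires 5·y_equipment + 1·y_soil = 12, 3·y_equipment + 5·y_soil = 16.
This yields shadow prices y_equipment = 2, y_soil = 2.
Reduced cost of retaining walls: c₃ − yᵀa₃ = 10 − (2·3 + 2·5) = 10 − 16 = -6.

-6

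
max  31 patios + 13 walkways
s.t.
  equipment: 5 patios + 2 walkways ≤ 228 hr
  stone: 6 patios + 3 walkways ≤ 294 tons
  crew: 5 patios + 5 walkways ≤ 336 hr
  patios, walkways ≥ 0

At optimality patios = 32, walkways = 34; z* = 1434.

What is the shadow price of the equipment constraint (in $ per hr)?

5

Check each constraint at x*: equipment 228/228 (tight); stone 294/294 (tight); crew 330/336 (slack 6).
By complementary slackness, y = 0 for the non-binding constraint.
From A_Bᵀ y = c: 5·y_equipment + 6·y_stone = 31; 2·y_equipment + 3·y_stone = 13.
→ y_equipment = 5 and y_stone = 1.
Shadow price of equipment = 5.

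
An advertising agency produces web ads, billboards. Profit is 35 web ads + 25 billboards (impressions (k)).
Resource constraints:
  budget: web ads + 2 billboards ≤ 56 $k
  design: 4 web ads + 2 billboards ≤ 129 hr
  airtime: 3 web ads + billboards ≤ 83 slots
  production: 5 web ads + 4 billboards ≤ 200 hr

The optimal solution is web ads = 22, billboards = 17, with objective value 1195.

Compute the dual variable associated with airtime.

9

Binding: budget and airtime. Non-binding: design (7 unused), production (22 unused).
By complementary slackness, y = 0 for the non-binding constraints.
From A_Bᵀ y = c: 1·y_budget + 3·y_airtime = 35; 2·y_budget + 1·y_airtime = 25.
Solving: y_budget = 8, y_airtime = 9.
Shadow price of airtime = 9.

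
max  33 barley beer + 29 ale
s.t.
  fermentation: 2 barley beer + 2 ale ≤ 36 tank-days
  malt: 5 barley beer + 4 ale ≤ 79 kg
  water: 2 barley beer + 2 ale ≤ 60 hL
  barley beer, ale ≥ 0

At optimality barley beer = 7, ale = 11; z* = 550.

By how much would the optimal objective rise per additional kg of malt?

4

Check each constraint at x*: fermentation 36/36 (tight); malt 79/79 (tight); water 36/60 (slack 24).
Slack constraints have shadow price 0 (complementary slackness).
The binding rows give the dual system: 2·y_fermentation + 5·y_malt = 33 and 2·y_fermentation + 4·y_malt = 29.
This yields shadow prices y_fermentation = 6.5, y_malt = 4.
Shadow price of malt = 4.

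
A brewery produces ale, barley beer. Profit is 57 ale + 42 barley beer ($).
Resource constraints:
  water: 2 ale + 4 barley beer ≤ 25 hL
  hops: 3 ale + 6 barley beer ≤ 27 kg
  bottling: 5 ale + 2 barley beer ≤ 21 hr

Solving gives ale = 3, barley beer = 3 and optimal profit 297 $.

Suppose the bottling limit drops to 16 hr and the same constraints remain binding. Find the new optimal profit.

252

At the optimum: water uses 18 of 25 (slack = 7); hops uses 27 of 27 (binding); bottling uses 21 of 21 (binding).
Slack constraints have shadow price 0 (complementary slackness).
The binding rows give the dual system: 3·y_hops + 5·y_bottling = 57 and 6·y_hops + 2·y_bottling = 42.
→ y_hops = 4 and y_bottling = 9.
Δz = y_bottling·Δb = 9 × (-5) = -45, so new z* = 297 − 45 = 252.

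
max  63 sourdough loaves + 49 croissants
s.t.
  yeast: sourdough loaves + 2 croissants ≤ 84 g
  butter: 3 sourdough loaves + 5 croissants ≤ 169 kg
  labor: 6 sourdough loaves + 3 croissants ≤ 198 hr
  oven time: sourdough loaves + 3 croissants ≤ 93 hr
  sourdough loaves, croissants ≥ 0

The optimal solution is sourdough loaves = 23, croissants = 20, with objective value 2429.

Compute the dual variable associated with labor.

Check each constraint at x*: yeast 63/84 (slack 21); butter 169/169 (tight); labor 198/198 (tight); oven time 83/93 (slack 10).
By complementary slackness, y = 0 for the non-binding constraints.
From A_Bᵀ y = c: 3·y_butter + 6·y_labor = 63; 5·y_butter + 3·y_labor = 49.
This yields shadow prices y_butter = 5, y_labor = 8.
Shadow price of labor = 8.

8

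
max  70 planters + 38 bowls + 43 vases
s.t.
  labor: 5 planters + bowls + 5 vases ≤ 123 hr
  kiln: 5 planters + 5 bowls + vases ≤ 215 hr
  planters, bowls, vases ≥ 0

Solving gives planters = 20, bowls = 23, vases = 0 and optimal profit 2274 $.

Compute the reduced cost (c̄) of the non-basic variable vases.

-3

Check each constraint at x*: labor 123/123 (tight); kiln 215/215 (tight).
The binding rows give the dual system: 5·y_labor + 5·y_kiln = 70 and 1·y_labor + 5·y_kiln = 38.
→ y_labor = 8 and y_kiln = 6.
Reduced cost of vases: c₃ − yᵀa₃ = 43 − (8·5 + 6·1) = 43 − 46 = -3.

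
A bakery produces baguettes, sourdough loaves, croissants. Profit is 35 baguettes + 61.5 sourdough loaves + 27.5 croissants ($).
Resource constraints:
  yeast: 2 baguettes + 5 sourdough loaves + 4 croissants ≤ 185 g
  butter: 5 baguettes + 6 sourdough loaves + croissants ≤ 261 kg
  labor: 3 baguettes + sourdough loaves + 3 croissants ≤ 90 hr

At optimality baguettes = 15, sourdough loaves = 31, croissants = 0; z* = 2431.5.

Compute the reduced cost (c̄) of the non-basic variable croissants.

-6.5

Binding: yeast and butter. Non-binding: labor (14 unused).
Slack constraints have shadow price 0 (complementary slackness).
Dual feasibility on the basic columns requires 2·y_yeast + 5·y_butter = 35, 5·y_yeast + 6·y_butter = 61.5.
Solving: y_yeast = 7.5, y_butter = 4.
Reduced cost of croissants: c₃ − yᵀa₃ = 27.5 − (7.5·4 + 4·1) = 27.5 − 34 = -6.5.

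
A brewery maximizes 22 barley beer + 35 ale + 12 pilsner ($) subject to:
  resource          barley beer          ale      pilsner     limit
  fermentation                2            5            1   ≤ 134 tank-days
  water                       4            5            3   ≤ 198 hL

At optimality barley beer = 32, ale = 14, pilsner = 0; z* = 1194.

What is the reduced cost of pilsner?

-3

At the optimum: fermentation uses 134 of 134 (binding); water uses 198 of 198 (binding).
The binding rows give the dual system: 2·y_fermentation + 4·y_water = 22 and 5·y_fermentation + 5·y_water = 35.
→ y_fermentation = 3 and y_water = 4.
Reduced cost of pilsner: c₃ − yᵀa₃ = 12 − (3·1 + 4·3) = 12 − 15 = -3.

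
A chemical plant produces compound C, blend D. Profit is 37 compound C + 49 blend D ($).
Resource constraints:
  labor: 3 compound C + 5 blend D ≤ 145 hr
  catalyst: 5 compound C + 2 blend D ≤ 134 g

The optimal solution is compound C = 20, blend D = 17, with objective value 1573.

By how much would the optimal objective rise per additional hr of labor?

At the optimum: labor uses 145 of 145 (binding); catalyst uses 134 of 134 (binding).
The binding rows give the dual system: 3·y_labor + 5·y_catalyst = 37 and 5·y_labor + 2·y_catalyst = 49.
This yields shadow prices y_labor = 9, y_catalyst = 2.
Shadow price of labor = 9.

9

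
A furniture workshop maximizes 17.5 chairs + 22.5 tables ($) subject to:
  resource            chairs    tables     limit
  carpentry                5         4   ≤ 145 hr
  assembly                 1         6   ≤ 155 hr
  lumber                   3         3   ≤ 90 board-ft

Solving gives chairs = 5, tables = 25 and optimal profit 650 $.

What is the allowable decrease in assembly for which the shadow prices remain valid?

Binding constraints: assembly, lumber. The basis is B = [[1,6],[3,3]] with det -15.
Per unit decrease in assembly, x* moves by d = (0.2, -0.2).
The basis stays optimal until carpentry becomes binding; allowable decrease = 100 hr.

100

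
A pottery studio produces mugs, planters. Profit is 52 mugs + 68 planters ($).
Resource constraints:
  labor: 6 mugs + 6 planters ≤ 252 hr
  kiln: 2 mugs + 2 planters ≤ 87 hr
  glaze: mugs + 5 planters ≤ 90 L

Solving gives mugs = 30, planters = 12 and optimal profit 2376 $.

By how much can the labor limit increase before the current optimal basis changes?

Binding constraints: labor, glaze. The basis is B = [[6,6],[1,5]] with det 24.
Per unit increase in labor, x* moves by d = (0.2083, -0.0417).
The basis stays optimal until kiln becomes binding; allowable increase = 9 hr.

9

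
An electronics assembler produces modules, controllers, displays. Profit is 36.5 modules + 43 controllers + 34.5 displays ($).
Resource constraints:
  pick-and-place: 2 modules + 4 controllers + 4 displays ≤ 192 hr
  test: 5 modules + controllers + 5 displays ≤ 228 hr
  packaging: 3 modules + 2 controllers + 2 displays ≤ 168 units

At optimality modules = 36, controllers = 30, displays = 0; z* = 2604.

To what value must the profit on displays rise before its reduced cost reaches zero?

43

At the optimum: pick-and-place uses 192 of 192 (binding); test uses 210 of 228 (slack = 18); packaging uses 168 of 168 (binding).
Since test is not tight, its dual is 0.
The binding rows give the dual system: 2·y_pick-and-place + 3·y_packaging = 36.5 and 4·y_pick-and-place + 2·y_packaging = 43.
Solving: y_pick-and-place = 7, y_packaging = 7.5.
displays enters the basis when its profit ≥ yᵀa₃ = 7·4 + 7.5·2 = 43.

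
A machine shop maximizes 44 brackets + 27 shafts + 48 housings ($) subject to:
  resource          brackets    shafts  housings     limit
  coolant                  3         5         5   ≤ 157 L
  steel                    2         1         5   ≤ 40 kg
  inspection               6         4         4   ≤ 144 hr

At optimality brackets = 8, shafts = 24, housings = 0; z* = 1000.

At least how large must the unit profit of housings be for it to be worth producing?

55

Binding: steel and inspection. Non-binding: coolant (13 unused).
Since coolant is not tight, its dual is 0.
The binding rows give the dual system: 2·y_steel + 6·y_inspection = 44 and 1·y_steel + 4·y_inspection = 27.
→ y_steel = 7 and y_inspection = 5.
housings enters the basis when its profit ≥ yᵀa₃ = 7·5 + 5·4 = 55.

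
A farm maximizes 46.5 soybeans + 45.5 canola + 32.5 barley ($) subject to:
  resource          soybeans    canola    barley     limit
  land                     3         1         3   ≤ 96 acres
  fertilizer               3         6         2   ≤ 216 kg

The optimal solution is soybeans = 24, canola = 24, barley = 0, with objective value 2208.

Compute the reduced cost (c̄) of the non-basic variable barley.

Check each constraint at x*: land 96/96 (tight); fertilizer 216/216 (tight).
Dual feasibility on the basic columns requires 3·y_land + 3·y_fertilizer = 46.5, 1·y_land + 6·y_fertilizer = 45.5.
→ y_land = 9.5 and y_fertilizer = 6.
Reduced cost of barley: c₃ − yᵀa₃ = 32.5 − (9.5·3 + 6·2) = 32.5 − 40.5 = -8.

-8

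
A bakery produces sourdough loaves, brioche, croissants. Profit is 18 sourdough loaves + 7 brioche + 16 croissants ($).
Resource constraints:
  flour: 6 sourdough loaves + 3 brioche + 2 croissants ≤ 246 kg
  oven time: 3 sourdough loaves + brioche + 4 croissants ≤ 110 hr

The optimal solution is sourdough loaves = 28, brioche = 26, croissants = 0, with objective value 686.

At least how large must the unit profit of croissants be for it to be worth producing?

Check each constraint at x*: flour 246/246 (tight); oven time 110/110 (tight).
Dual feasibility on the basic columns requires 6·y_flour + 3·y_oven time = 18, 3·y_flour + 1·y_oven time = 7.
This yields shadow prices y_flour = 1, y_oven time = 4.
croissants enters the basis when its profit ≥ yᵀa₃ = 1·2 + 4·4 = 18.

18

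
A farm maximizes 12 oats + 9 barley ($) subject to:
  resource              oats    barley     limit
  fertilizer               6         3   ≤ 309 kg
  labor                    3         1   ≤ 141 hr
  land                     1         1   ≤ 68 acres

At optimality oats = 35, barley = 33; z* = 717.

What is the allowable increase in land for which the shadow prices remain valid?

Binding constraints: fertilizer, land. The basis is B = [[6,3],[1,1]] with det 3.
Per unit increase in land, x* moves by d = (-1, 2).
The basis stays optimal until oats reaches 0; allowable increase = 35 acres.

35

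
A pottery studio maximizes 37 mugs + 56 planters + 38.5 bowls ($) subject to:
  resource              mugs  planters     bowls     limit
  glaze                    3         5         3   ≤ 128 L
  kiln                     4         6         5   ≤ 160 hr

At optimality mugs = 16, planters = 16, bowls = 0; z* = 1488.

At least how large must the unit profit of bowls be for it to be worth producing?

45.5

Check each constraint at x*: glaze 128/128 (tight); kiln 160/160 (tight).
The binding rows give the dual system: 3·y_glaze + 4·y_kiln = 37 and 5·y_glaze + 6·y_kiln = 56.
→ y_glaze = 1 and y_kiln = 8.5.
bowls enters the basis when its profit ≥ yᵀa₃ = 1·3 + 8.5·5 = 45.5.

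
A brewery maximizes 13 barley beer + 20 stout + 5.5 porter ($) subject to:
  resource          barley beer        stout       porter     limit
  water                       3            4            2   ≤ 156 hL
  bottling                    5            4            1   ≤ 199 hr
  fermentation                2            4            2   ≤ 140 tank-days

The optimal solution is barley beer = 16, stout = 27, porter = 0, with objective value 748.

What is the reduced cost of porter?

Check each constraint at x*: water 156/156 (tight); bottling 188/199 (slack 11); fermentation 140/140 (tight).
Slack constraints have shadow price 0 (complementary slackness).
Dual feasibility on the basic columns requires 3·y_water + 2·y_fermentation = 13, 4·y_water + 4·y_fermentation = 20.
→ y_water = 3 and y_fermentation = 2.
Reduced cost of porter: c₃ − yᵀa₃ = 5.5 − (3·2 + 2·2) = 5.5 − 10 = -4.5.

-4.5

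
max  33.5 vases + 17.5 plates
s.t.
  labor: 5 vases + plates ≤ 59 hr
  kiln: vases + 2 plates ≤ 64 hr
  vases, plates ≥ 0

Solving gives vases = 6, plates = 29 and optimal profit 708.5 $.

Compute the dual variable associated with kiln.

6

At the optimum: labor uses 59 of 59 (binding); kiln uses 64 of 64 (binding).
The binding rows give the dual system: 5·y_labor + 1·y_kiln = 33.5 and 1·y_labor + 2·y_kiln = 17.5.
This yields shadow prices y_labor = 5.5, y_kiln = 6.
Shadow price of kiln = 6.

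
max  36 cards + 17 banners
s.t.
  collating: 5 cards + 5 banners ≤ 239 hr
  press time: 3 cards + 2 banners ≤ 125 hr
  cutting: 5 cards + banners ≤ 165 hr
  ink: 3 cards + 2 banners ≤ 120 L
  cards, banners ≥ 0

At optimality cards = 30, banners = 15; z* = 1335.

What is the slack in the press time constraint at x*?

5

press time used = 3·30 + 2·15 = 120; slack = 125 − 120 = 5.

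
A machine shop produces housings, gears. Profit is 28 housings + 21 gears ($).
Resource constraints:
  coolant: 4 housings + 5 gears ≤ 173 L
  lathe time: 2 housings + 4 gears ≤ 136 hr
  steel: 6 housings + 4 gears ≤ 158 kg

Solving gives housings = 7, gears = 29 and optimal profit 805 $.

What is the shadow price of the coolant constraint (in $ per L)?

Check each constraint at x*: coolant 173/173 (tight); lathe time 130/136 (slack 6); steel 158/158 (tight).
Slack constraints have shadow price 0 (complementary slackness).
From A_Bᵀ y = c: 4·y_coolant + 6·y_steel = 28; 5·y_coolant + 4·y_steel = 21.
→ y_coolant = 1 and y_steel = 4.
Shadow price of coolant = 1.

1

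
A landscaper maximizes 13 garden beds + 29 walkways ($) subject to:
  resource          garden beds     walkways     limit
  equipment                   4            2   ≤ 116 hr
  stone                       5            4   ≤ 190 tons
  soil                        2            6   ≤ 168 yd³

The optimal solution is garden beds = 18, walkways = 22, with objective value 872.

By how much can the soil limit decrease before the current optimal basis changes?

Binding constraints: equipment, soil. The basis is B = [[4,2],[2,6]] with det 20.
Per unit decrease in soil, x* moves by d = (0.1, -0.2).
The basis stays optimal until walkways reaches 0; allowable decrease = 110 yd³.

110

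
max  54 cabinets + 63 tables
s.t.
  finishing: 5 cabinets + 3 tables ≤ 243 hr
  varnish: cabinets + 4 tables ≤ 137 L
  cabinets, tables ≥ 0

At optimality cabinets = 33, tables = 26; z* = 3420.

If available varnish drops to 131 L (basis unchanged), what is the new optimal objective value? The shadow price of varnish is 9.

Δb = -6, so new z* = 3420 + (9)·(-6) = 3420 − 54 = 3366.

3366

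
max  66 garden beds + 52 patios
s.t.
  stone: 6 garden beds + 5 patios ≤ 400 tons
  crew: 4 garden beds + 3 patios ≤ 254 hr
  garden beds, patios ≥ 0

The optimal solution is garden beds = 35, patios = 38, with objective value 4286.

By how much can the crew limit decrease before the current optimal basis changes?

14

Binding constraints: stone, crew. The basis is B = [[6,5],[4,3]] with det -2.
Per unit decrease in crew, x* moves by d = (-2.5, 3).
The basis stays optimal until garden beds reaches 0; allowable decrease = 14 hr.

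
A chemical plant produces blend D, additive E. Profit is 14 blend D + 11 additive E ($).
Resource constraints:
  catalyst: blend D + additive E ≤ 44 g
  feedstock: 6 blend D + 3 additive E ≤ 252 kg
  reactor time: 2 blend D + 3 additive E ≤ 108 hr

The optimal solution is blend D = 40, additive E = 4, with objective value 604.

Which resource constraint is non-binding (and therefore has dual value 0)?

catalyst: 44/44 (binding)
feedstock: 252/252 (binding)
reactor time: 92/108 (slack 16)
By complementary slackness, a constraint with positive slack has shadow price 0 → reactor time.

reactor time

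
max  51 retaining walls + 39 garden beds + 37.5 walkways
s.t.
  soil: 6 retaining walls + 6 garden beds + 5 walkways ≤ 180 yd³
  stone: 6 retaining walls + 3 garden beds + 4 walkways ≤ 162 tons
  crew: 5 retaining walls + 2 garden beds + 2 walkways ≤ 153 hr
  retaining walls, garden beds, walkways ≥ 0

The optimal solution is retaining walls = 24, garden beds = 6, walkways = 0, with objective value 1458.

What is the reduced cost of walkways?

Binding: soil and stone. Non-binding: crew (21 unused).
Slack constraints have shadow price 0 (complementary slackness).
From A_Bᵀ y = c: 6·y_soil + 6·y_stone = 51; 6·y_soil + 3·y_stone = 39.
This yields shadow prices y_soil = 4.5, y_stone = 4.
Reduced cost of walkways: c₃ − yᵀa₃ = 37.5 − (4.5·5 + 4·4) = 37.5 − 38.5 = -1.

-1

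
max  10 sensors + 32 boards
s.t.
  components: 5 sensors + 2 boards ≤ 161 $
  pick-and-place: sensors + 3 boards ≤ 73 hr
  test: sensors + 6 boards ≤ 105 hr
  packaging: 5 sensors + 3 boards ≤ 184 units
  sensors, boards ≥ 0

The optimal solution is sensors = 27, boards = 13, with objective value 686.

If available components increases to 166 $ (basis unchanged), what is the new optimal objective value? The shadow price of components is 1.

Δb = 5, so new z* = 686 + (1)·(5) = 686 + 5 = 691.

691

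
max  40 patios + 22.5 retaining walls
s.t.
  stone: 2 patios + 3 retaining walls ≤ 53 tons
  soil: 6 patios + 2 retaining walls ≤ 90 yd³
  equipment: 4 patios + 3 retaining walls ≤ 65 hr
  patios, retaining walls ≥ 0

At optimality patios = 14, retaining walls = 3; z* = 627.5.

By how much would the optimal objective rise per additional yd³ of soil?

3

At the optimum: stone uses 37 of 53 (slack = 16); soil uses 90 of 90 (binding); equipment uses 65 of 65 (binding).
Slack constraints have shadow price 0 (complementary slackness).
From A_Bᵀ y = c: 6·y_soil + 4·y_equipment = 40; 2·y_soil + 3·y_equipment = 22.5.
→ y_soil = 3 and y_equipment = 5.5.
Shadow price of soil = 3.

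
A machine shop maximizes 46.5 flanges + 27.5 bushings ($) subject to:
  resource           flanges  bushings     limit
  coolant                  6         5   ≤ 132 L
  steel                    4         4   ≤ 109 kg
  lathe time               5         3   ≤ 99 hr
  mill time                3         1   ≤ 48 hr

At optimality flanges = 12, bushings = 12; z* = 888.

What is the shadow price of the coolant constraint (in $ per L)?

Binding: coolant and mill time. Non-binding: steel (13 unused), lathe time (3 unused).
Since steel, lathe time are not tight, their duals are 0.
From A_Bᵀ y = c: 6·y_coolant + 3·y_mill time = 46.5; 5·y_coolant + 1·y_mill time = 27.5.
→ y_coolant = 4 and y_mill time = 7.5.
Shadow price of coolant = 4.

4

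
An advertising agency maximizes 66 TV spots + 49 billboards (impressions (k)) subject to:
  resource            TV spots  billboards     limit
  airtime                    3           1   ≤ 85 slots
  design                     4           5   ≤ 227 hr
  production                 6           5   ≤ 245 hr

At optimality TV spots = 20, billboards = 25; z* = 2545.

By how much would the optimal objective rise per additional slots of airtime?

4

Check each constraint at x*: airtime 85/85 (tight); design 205/227 (slack 22); production 245/245 (tight).
Since design is not tight, its dual is 0.
From A_Bᵀ y = c: 3·y_airtime + 6·y_production = 66; 1·y_airtime + 5·y_production = 49.
Solving: y_airtime = 4, y_production = 9.
Shadow price of airtime = 4.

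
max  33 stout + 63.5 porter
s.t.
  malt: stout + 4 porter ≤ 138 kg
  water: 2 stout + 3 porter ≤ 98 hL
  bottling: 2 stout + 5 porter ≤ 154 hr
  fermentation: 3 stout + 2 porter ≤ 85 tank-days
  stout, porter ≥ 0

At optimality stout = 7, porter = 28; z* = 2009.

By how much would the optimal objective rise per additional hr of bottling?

At the optimum: malt uses 119 of 138 (slack = 19); water uses 98 of 98 (binding); bottling uses 154 of 154 (binding); fermentation uses 77 of 85 (slack = 8).
By complementary slackness, y = 0 for the non-binding constraints.
From A_Bᵀ y = c: 2·y_water + 2·y_bottling = 33; 3·y_water + 5·y_bottling = 63.5.
Solving: y_water = 9.5, y_bottling = 7.
Shadow price of bottling = 7.

7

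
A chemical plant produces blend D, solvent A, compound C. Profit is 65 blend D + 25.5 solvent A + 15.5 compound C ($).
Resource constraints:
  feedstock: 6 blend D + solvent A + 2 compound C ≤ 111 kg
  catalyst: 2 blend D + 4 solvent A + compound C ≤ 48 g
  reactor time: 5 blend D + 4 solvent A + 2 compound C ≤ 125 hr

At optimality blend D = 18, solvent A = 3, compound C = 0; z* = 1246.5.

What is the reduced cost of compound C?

Check each constraint at x*: feedstock 111/111 (tight); catalyst 48/48 (tight); reactor time 102/125 (slack 23).
Since reactor time is not tight, its dual is 0.
Dual feasibility on the basic columns requires 6·y_feedstock + 2·y_catalyst = 65, 1·y_feedstock + 4·y_catalyst = 25.5.
Solving: y_feedstock = 9.5, y_catalyst = 4.
Reduced cost of compound C: c₃ − yᵀa₃ = 15.5 − (9.5·2 + 4·1) = 15.5 − 23 = -7.5.

-7.5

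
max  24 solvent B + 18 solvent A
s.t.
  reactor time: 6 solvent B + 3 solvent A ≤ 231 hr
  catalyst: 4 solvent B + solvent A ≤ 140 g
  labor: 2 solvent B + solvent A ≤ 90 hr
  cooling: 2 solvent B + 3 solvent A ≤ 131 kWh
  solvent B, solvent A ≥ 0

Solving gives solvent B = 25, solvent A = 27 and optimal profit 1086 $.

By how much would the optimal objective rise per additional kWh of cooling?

3

Check each constraint at x*: reactor time 231/231 (tight); catalyst 127/140 (slack 13); labor 77/90 (slack 13); cooling 131/131 (tight).
Since catalyst, labor are not tight, their duals are 0.
Dual feasibility on the basic columns requires 6·y_reactor time + 2·y_cooling = 24, 3·y_reactor time + 3·y_cooling = 18.
Solving: y_reactor time = 3, y_cooling = 3.
Shadow price of cooling = 3.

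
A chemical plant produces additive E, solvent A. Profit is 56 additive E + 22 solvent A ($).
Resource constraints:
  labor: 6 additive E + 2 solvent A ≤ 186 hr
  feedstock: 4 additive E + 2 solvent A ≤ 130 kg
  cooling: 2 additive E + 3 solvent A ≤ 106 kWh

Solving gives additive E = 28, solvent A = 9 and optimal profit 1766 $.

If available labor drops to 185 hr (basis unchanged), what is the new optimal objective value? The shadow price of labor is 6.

Δb = -1, so new z* = 1766 + (6)·(-1) = 1766 − 6 = 1760.

1760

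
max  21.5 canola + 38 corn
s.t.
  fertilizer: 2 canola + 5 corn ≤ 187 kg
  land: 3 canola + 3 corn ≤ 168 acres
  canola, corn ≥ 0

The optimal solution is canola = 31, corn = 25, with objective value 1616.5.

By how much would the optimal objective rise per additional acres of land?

3.5

Check each constraint at x*: fertilizer 187/187 (tight); land 168/168 (tight).
Dual feasibility on the basic columns requires 2·y_fertilizer + 3·y_land = 21.5, 5·y_fertilizer + 3·y_land = 38.
This yields shadow prices y_fertilizer = 5.5, y_land = 3.5.
Shadow price of land = 3.5.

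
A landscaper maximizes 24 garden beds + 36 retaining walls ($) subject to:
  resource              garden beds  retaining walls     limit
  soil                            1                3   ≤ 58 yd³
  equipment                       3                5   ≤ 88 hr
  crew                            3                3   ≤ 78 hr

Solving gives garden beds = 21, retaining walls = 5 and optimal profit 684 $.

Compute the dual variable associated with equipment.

6

Check each constraint at x*: soil 36/58 (slack 22); equipment 88/88 (tight); crew 78/78 (tight).
Slack constraints have shadow price 0 (complementary slackness).
From A_Bᵀ y = c: 3·y_equipment + 3·y_crew = 24; 5·y_equipment + 3·y_crew = 36.
This yields shadow prices y_equipment = 6, y_crew = 2.
Shadow price of equipment = 6.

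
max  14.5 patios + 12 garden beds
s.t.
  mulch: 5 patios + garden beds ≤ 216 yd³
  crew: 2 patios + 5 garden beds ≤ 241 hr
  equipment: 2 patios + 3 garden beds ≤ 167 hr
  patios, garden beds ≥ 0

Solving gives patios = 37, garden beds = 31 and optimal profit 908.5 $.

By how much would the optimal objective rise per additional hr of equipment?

3.5

Binding: mulch and equipment. Non-binding: crew (12 unused).
Since crew is not tight, its dual is 0.
The binding rows give the dual system: 5·y_mulch + 2·y_equipment = 14.5 and 1·y_mulch + 3·y_equipment = 12.
→ y_mulch = 1.5 and y_equipment = 3.5.
Shadow price of equipment = 3.5.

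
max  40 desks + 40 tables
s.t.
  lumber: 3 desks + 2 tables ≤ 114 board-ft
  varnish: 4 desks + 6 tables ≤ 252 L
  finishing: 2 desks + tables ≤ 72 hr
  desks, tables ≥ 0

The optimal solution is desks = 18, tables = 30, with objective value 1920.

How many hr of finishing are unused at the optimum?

finishing used = 2·18 + 1·30 = 66; slack = 72 − 66 = 6.

6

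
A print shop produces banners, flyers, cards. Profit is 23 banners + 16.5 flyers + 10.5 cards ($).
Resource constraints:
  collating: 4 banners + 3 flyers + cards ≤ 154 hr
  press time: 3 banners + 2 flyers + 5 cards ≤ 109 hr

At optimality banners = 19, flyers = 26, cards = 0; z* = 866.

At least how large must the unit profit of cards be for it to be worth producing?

At the optimum: collating uses 154 of 154 (binding); press time uses 109 of 109 (binding).
From A_Bᵀ y = c: 4·y_collating + 3·y_press time = 23; 3·y_collating + 2·y_press time = 16.5.
→ y_collating = 3.5 and y_press time = 3.
cards enters the basis when its profit ≥ yᵀa₃ = 3.5·1 + 3·5 = 18.5.

18.5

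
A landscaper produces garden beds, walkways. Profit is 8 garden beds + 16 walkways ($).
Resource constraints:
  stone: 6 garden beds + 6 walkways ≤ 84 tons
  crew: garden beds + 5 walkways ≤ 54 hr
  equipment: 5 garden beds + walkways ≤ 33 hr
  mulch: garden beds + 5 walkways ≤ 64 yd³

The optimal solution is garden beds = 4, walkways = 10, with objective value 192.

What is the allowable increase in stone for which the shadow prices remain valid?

Binding constraints: stone, crew. The basis is B = [[6,6],[1,5]] with det 24.
Per unit increase in stone, x* moves by d = (0.2083, -0.0417).
The basis stays optimal until equipment becomes binding; allowable increase = 3 tons.

3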